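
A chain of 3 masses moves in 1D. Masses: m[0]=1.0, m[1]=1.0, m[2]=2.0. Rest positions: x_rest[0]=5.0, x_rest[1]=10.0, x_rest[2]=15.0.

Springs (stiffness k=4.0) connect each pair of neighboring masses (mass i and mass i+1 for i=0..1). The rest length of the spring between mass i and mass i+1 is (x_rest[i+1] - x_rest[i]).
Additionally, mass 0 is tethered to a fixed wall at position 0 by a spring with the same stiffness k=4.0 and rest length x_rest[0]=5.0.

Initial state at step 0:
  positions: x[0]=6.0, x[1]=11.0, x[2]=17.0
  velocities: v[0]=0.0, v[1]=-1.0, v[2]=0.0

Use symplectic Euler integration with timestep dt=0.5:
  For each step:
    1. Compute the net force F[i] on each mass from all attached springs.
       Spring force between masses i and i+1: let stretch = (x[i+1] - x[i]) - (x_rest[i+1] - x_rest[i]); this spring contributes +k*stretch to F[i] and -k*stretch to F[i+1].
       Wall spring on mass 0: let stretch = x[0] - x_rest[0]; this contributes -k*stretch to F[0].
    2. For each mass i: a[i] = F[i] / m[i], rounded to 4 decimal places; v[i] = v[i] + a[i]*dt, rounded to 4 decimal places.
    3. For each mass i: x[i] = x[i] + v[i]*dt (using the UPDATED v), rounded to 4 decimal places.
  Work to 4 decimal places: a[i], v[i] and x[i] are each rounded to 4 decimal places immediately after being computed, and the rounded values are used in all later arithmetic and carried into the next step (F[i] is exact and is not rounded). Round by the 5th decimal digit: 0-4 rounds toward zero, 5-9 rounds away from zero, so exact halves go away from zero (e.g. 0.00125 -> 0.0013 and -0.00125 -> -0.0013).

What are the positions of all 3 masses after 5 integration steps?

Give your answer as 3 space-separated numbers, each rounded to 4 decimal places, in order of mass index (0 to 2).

Answer: 4.7500 8.8750 13.9375

Derivation:
Step 0: x=[6.0000 11.0000 17.0000] v=[0.0000 -1.0000 0.0000]
Step 1: x=[5.0000 11.5000 16.5000] v=[-2.0000 1.0000 -1.0000]
Step 2: x=[5.5000 10.5000 16.0000] v=[1.0000 -2.0000 -1.0000]
Step 3: x=[5.5000 10.0000 15.2500] v=[0.0000 -1.0000 -1.5000]
Step 4: x=[4.5000 10.2500 14.3750] v=[-2.0000 0.5000 -1.7500]
Step 5: x=[4.7500 8.8750 13.9375] v=[0.5000 -2.7500 -0.8750]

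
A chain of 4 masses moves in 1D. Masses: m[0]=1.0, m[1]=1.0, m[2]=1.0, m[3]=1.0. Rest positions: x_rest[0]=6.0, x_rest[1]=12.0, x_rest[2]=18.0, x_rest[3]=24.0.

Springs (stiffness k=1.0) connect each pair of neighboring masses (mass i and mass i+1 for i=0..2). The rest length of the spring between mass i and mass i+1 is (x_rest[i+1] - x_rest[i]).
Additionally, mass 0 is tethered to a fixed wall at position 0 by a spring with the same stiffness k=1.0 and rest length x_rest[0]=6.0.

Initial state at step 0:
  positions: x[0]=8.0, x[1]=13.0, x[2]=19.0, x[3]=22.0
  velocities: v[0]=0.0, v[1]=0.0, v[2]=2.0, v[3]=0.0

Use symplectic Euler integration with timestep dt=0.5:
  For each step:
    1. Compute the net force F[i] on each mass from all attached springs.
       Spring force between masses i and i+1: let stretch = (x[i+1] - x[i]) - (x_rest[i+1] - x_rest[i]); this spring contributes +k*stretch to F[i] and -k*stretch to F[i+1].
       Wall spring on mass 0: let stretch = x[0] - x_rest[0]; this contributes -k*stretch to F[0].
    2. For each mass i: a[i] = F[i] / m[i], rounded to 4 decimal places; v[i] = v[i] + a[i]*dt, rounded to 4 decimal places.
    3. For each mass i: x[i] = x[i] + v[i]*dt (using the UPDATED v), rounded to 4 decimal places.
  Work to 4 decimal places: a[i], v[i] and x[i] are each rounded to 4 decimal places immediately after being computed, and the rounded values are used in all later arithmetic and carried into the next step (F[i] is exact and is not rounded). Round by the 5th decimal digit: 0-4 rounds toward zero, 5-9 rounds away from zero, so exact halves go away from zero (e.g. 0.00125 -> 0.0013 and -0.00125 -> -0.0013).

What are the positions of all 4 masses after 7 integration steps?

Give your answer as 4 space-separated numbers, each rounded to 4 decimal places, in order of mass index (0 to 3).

Answer: 5.9538 11.2376 20.3153 27.3068

Derivation:
Step 0: x=[8.0000 13.0000 19.0000 22.0000] v=[0.0000 0.0000 2.0000 0.0000]
Step 1: x=[7.2500 13.2500 19.2500 22.7500] v=[-1.5000 0.5000 0.5000 1.5000]
Step 2: x=[6.1875 13.5000 18.8750 24.1250] v=[-2.1250 0.5000 -0.7500 2.7500]
Step 3: x=[5.4063 13.2656 18.4688 25.6875] v=[-1.5625 -0.4688 -0.8125 3.1250]
Step 4: x=[5.2383 12.3672 18.5665 26.9454] v=[-0.3360 -1.7969 0.1953 2.5157]
Step 5: x=[5.5430 11.2364 19.2091 27.6086] v=[0.6093 -2.2617 1.2851 1.3263]
Step 6: x=[5.8853 10.6754 19.9584 27.6719] v=[0.6845 -1.1221 1.4985 0.1266]
Step 7: x=[5.9538 11.2376 20.3153 27.3068] v=[0.1369 1.1244 0.7138 -0.7302]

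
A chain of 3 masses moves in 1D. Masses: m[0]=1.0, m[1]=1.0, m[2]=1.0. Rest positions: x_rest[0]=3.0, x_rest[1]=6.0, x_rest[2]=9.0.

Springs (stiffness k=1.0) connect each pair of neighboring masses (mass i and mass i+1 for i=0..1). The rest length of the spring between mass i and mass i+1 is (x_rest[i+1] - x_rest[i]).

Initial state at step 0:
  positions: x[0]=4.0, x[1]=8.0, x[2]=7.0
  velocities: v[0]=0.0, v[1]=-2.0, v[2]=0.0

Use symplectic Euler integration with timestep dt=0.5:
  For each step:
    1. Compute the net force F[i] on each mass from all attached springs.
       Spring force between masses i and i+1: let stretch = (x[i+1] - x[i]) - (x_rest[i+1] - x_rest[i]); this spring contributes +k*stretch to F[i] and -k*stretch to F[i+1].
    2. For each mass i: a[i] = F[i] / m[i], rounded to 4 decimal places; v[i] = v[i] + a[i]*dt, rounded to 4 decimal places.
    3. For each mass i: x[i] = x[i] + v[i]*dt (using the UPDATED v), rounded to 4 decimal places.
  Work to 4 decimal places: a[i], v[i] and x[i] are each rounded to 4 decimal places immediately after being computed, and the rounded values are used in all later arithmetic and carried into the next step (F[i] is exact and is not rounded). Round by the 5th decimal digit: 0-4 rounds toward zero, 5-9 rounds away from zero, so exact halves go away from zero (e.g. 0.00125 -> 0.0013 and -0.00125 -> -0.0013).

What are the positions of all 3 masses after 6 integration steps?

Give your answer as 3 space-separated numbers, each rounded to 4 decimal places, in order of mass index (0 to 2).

Step 0: x=[4.0000 8.0000 7.0000] v=[0.0000 -2.0000 0.0000]
Step 1: x=[4.2500 5.7500 8.0000] v=[0.5000 -4.5000 2.0000]
Step 2: x=[4.1250 3.6875 9.1875] v=[-0.2500 -4.1250 2.3750]
Step 3: x=[3.1406 3.1094 9.7500] v=[-1.9688 -1.1563 1.1250]
Step 4: x=[1.3984 4.1992 9.4024] v=[-3.4844 2.1796 -0.6953]
Step 5: x=[-0.3936 5.8896 8.5040] v=[-3.5840 3.3808 -1.7969]
Step 6: x=[-1.3648 6.6628 7.7020] v=[-1.9424 1.5464 -1.6041]

Answer: -1.3648 6.6628 7.7020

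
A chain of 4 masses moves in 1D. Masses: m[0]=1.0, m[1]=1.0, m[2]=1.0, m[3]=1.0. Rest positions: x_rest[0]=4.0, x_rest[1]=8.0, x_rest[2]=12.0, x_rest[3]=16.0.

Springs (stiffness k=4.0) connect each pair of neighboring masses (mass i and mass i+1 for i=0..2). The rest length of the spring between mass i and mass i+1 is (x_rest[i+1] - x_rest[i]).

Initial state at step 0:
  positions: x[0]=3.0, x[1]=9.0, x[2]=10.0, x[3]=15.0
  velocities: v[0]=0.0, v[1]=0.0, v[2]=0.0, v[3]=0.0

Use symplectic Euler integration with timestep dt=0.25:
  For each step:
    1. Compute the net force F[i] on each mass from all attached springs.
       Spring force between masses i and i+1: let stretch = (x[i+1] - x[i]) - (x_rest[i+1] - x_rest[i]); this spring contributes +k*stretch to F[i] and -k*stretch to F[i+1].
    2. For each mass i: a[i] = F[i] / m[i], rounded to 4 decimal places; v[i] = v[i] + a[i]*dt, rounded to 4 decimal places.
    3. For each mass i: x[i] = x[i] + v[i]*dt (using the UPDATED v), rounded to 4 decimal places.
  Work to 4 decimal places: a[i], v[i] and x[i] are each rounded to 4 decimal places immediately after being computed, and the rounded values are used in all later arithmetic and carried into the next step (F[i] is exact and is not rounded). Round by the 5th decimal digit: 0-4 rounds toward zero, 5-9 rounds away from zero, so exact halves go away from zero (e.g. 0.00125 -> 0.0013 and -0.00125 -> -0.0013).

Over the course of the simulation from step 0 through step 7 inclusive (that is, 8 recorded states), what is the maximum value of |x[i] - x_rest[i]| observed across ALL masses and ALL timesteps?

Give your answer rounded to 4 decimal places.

Step 0: x=[3.0000 9.0000 10.0000 15.0000] v=[0.0000 0.0000 0.0000 0.0000]
Step 1: x=[3.5000 7.7500 11.0000 14.7500] v=[2.0000 -5.0000 4.0000 -1.0000]
Step 2: x=[4.0625 6.2500 12.1250 14.5625] v=[2.2500 -6.0000 4.5000 -0.7500]
Step 3: x=[4.1719 5.6719 12.3906 14.7656] v=[0.4375 -2.3125 1.0625 0.8125]
Step 4: x=[3.6563 6.3985 11.5703 15.3750] v=[-2.0625 2.9062 -3.2812 2.4375]
Step 5: x=[2.8262 7.7325 10.4082 16.0332] v=[-3.3203 5.3358 -4.6483 2.6328]
Step 6: x=[2.2227 8.5088 9.9835 16.2852] v=[-2.4140 3.1052 -1.6990 1.0078]
Step 7: x=[2.1907 8.0823 10.7655 15.9617] v=[-0.1279 -1.7062 3.1280 -1.2939]
Max displacement = 2.3281

Answer: 2.3281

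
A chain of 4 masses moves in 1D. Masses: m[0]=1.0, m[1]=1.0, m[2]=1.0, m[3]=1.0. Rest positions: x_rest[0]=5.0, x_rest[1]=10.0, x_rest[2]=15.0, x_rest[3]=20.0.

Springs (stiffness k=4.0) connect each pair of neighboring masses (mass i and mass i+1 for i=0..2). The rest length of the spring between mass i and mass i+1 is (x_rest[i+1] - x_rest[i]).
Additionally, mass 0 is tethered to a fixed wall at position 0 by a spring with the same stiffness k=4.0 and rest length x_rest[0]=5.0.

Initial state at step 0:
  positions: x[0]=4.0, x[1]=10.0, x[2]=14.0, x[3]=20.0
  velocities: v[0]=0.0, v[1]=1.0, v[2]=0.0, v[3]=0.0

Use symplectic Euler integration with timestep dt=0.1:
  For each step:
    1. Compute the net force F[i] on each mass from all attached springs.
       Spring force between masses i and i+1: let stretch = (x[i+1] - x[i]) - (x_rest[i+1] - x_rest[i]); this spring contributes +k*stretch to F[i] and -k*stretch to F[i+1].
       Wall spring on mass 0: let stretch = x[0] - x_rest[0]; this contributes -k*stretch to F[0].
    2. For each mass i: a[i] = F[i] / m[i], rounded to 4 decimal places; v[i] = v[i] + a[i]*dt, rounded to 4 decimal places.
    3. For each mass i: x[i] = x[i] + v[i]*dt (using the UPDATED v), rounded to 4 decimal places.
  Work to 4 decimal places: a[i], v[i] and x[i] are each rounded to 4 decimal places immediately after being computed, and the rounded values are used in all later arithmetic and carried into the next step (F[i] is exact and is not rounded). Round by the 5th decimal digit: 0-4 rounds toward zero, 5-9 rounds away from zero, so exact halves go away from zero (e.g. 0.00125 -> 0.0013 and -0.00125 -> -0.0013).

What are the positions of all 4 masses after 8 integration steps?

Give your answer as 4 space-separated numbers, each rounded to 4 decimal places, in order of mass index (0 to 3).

Step 0: x=[4.0000 10.0000 14.0000 20.0000] v=[0.0000 1.0000 0.0000 0.0000]
Step 1: x=[4.0800 10.0200 14.0800 19.9600] v=[0.8000 0.2000 0.8000 -0.4000]
Step 2: x=[4.2344 9.9648 14.2328 19.8848] v=[1.5440 -0.5520 1.5280 -0.7520]
Step 3: x=[4.4486 9.8511 14.4410 19.7835] v=[2.1424 -1.1370 2.0816 -1.0128]
Step 4: x=[4.7010 9.7049 14.6793 19.6685] v=[2.5240 -1.4620 2.3826 -1.1498]
Step 5: x=[4.9655 9.5575 14.9182 19.5540] v=[2.6452 -1.4738 2.3885 -1.1455]
Step 6: x=[5.2151 9.4409 15.1281 19.4540] v=[2.4958 -1.1663 2.0985 -0.9998]
Step 7: x=[5.4251 9.3827 15.2835 19.3810] v=[2.1001 -0.5817 1.5540 -0.7302]
Step 8: x=[5.5764 9.4023 15.3668 19.3441] v=[1.5131 0.1956 0.8327 -0.3692]

Answer: 5.5764 9.4023 15.3668 19.3441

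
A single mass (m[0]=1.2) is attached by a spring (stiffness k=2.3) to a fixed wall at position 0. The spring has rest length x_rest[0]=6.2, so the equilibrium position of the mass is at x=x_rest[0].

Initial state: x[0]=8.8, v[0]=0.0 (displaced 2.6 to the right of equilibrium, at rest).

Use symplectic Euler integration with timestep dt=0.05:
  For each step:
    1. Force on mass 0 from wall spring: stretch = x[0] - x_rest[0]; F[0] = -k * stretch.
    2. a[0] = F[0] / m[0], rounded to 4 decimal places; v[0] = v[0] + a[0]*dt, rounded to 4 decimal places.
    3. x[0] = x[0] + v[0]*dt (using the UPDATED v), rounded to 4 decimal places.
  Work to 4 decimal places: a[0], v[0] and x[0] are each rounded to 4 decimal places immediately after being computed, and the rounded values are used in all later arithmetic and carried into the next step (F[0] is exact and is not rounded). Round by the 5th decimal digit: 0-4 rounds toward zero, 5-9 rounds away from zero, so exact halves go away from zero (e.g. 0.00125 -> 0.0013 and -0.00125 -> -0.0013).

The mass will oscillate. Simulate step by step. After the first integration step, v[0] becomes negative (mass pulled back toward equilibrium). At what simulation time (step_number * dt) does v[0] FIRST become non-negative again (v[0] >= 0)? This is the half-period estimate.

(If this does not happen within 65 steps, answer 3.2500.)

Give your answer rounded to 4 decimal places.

Step 0: x=[8.8000] v=[0.0000]
Step 1: x=[8.7875] v=[-0.2492]
Step 2: x=[8.7626] v=[-0.4972]
Step 3: x=[8.7255] v=[-0.7428]
Step 4: x=[8.6763] v=[-0.9848]
Step 5: x=[8.6152] v=[-1.2221]
Step 6: x=[8.5425] v=[-1.4536]
Step 7: x=[8.4586] v=[-1.6781]
Step 8: x=[8.3639] v=[-1.8946]
Step 9: x=[8.2588] v=[-2.1020]
Step 10: x=[8.1438] v=[-2.2993]
Step 11: x=[8.0195] v=[-2.4856]
Step 12: x=[7.8865] v=[-2.6600]
Step 13: x=[7.7454] v=[-2.8216]
Step 14: x=[7.5969] v=[-2.9697]
Step 15: x=[7.4417] v=[-3.1036]
Step 16: x=[7.2806] v=[-3.2226]
Step 17: x=[7.1143] v=[-3.3262]
Step 18: x=[6.9436] v=[-3.4138]
Step 19: x=[6.7693] v=[-3.4851]
Step 20: x=[6.5923] v=[-3.5397]
Step 21: x=[6.4134] v=[-3.5773]
Step 22: x=[6.2335] v=[-3.5978]
Step 23: x=[6.0535] v=[-3.6010]
Step 24: x=[5.8742] v=[-3.5870]
Step 25: x=[5.6964] v=[-3.5558]
Step 26: x=[5.5210] v=[-3.5075]
Step 27: x=[5.3489] v=[-3.4424]
Step 28: x=[5.1809] v=[-3.3608]
Step 29: x=[5.0177] v=[-3.2631]
Step 30: x=[4.8602] v=[-3.1498]
Step 31: x=[4.7091] v=[-3.0214]
Step 32: x=[4.5652] v=[-2.8785]
Step 33: x=[4.4291] v=[-2.7218]
Step 34: x=[4.3015] v=[-2.5521]
Step 35: x=[4.1830] v=[-2.3702]
Step 36: x=[4.0742] v=[-2.1769]
Step 37: x=[3.9755] v=[-1.9732]
Step 38: x=[3.8875] v=[-1.7600]
Step 39: x=[3.8106] v=[-1.5384]
Step 40: x=[3.7451] v=[-1.3094]
Step 41: x=[3.6914] v=[-1.0741]
Step 42: x=[3.6497] v=[-0.8337]
Step 43: x=[3.6202] v=[-0.5893]
Step 44: x=[3.6031] v=[-0.3421]
Step 45: x=[3.5984] v=[-0.0932]
Step 46: x=[3.6062] v=[0.1561]
First v>=0 after going negative at step 46, time=2.3000

Answer: 2.3000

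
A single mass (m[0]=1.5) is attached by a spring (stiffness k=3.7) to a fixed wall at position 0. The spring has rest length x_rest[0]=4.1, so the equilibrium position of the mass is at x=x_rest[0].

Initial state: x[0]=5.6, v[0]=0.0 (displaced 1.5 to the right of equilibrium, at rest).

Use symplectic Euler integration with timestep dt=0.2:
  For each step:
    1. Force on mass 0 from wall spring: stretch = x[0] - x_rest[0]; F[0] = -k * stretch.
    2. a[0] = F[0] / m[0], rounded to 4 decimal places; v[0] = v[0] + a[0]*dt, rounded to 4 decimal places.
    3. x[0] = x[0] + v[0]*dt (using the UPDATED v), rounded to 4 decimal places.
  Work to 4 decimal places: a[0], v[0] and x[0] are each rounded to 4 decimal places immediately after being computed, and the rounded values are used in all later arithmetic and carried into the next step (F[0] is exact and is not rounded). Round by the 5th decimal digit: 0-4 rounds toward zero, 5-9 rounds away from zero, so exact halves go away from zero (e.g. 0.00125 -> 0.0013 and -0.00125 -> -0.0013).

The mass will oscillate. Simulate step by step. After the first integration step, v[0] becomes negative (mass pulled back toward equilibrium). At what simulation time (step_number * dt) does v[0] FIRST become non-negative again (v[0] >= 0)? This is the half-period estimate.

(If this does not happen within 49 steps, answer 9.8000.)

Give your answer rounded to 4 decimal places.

Step 0: x=[5.6000] v=[0.0000]
Step 1: x=[5.4520] v=[-0.7400]
Step 2: x=[5.1706] v=[-1.4070]
Step 3: x=[4.7836] v=[-1.9352]
Step 4: x=[4.3291] v=[-2.2724]
Step 5: x=[3.8520] v=[-2.3854]
Step 6: x=[3.3994] v=[-2.2631]
Step 7: x=[3.0159] v=[-1.9175]
Step 8: x=[2.7394] v=[-1.3827]
Step 9: x=[2.5971] v=[-0.7115]
Step 10: x=[2.6031] v=[0.0299]
First v>=0 after going negative at step 10, time=2.0000

Answer: 2.0000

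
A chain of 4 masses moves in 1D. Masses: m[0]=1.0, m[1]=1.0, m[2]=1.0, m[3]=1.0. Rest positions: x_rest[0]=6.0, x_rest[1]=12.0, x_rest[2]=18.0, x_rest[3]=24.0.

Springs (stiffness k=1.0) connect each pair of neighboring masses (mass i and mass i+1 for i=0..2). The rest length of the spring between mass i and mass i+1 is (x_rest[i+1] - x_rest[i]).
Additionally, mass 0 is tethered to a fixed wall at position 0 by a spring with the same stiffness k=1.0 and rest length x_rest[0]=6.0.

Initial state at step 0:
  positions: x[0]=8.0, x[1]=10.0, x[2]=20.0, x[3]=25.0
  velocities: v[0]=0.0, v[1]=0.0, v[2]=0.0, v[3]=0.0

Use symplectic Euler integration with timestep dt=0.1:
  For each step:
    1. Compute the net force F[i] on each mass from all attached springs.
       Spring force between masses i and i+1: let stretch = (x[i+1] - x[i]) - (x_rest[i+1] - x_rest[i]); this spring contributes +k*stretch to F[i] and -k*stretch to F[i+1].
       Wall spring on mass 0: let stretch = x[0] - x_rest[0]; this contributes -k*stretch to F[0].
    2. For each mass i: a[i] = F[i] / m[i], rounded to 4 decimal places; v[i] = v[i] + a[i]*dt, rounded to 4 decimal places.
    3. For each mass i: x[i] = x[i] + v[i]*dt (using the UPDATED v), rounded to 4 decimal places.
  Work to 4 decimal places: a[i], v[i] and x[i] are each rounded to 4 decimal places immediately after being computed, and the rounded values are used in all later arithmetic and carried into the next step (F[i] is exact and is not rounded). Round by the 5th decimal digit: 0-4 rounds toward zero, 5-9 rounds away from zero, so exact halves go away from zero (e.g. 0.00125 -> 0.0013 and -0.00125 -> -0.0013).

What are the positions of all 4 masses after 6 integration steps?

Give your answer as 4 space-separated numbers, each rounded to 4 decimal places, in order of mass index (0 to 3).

Step 0: x=[8.0000 10.0000 20.0000 25.0000] v=[0.0000 0.0000 0.0000 0.0000]
Step 1: x=[7.9400 10.0800 19.9500 25.0100] v=[-0.6000 0.8000 -0.5000 0.1000]
Step 2: x=[7.8220 10.2373 19.8519 25.0294] v=[-1.1800 1.5730 -0.9810 0.1940]
Step 3: x=[7.6499 10.4666 19.7094 25.0570] v=[-1.7207 2.2929 -1.4247 0.2763]
Step 4: x=[7.4295 10.7602 19.5280 25.0912] v=[-2.2040 2.9355 -1.8142 0.3415]
Step 5: x=[7.1681 11.1081 19.3145 25.1297] v=[-2.6139 3.4792 -2.1347 0.3852]
Step 6: x=[6.8744 11.4987 19.0771 25.1701] v=[-2.9367 3.9058 -2.3738 0.4037]

Answer: 6.8744 11.4987 19.0771 25.1701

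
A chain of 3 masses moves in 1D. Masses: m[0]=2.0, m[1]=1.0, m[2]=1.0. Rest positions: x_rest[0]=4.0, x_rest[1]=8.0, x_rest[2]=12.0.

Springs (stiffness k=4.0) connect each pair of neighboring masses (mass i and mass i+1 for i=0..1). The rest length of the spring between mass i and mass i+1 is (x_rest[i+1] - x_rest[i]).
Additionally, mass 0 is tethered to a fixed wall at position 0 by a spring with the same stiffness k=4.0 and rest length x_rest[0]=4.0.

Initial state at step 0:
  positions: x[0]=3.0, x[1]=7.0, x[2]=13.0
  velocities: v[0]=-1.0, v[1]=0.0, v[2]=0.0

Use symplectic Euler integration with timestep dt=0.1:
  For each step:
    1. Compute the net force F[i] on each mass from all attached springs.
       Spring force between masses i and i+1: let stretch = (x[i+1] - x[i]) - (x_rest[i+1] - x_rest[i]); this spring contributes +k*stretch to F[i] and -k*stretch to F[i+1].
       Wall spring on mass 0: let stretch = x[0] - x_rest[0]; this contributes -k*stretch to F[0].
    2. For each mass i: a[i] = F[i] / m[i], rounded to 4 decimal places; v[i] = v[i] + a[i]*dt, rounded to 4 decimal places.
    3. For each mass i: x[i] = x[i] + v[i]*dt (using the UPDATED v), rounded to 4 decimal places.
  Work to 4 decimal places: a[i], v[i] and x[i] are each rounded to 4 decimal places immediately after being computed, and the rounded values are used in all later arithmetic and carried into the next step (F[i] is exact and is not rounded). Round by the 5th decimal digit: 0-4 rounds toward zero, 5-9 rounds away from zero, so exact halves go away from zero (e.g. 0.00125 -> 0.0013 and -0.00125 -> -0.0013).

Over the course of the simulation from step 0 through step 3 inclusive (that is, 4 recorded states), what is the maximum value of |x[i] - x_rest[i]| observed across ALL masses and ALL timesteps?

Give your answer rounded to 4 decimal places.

Answer: 1.1604

Derivation:
Step 0: x=[3.0000 7.0000 13.0000] v=[-1.0000 0.0000 0.0000]
Step 1: x=[2.9200 7.0800 12.9200] v=[-0.8000 0.8000 -0.8000]
Step 2: x=[2.8648 7.2272 12.7664] v=[-0.5520 1.4720 -1.5360]
Step 3: x=[2.8396 7.4215 12.5512] v=[-0.2525 1.9427 -2.1517]
Max displacement = 1.1604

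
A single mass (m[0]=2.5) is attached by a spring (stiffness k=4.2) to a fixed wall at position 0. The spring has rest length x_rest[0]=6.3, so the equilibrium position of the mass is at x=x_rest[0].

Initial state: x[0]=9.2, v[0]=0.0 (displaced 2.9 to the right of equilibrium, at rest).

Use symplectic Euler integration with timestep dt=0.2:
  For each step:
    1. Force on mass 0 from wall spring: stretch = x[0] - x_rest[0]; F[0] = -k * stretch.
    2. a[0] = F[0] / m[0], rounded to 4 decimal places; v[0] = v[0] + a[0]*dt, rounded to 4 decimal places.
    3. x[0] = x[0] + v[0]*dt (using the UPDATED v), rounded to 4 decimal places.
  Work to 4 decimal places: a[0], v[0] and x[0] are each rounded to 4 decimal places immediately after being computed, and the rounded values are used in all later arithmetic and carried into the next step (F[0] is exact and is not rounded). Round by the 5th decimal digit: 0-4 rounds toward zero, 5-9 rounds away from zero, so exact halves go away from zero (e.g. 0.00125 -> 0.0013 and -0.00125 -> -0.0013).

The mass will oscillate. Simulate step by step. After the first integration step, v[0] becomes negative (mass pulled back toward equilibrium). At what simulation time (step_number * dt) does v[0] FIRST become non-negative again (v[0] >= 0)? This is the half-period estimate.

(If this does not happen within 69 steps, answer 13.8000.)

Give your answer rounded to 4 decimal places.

Step 0: x=[9.2000] v=[0.0000]
Step 1: x=[9.0051] v=[-0.9744]
Step 2: x=[8.6284] v=[-1.8833]
Step 3: x=[8.0953] v=[-2.6656]
Step 4: x=[7.4415] v=[-3.2688]
Step 5: x=[6.7110] v=[-3.6523]
Step 6: x=[5.9529] v=[-3.7904]
Step 7: x=[5.2181] v=[-3.6738]
Step 8: x=[4.5560] v=[-3.3103]
Step 9: x=[4.0111] v=[-2.7243]
Step 10: x=[3.6201] v=[-1.9552]
Step 11: x=[3.4091] v=[-1.0548]
Step 12: x=[3.3924] v=[-0.0835]
Step 13: x=[3.5711] v=[0.8935]
First v>=0 after going negative at step 13, time=2.6000

Answer: 2.6000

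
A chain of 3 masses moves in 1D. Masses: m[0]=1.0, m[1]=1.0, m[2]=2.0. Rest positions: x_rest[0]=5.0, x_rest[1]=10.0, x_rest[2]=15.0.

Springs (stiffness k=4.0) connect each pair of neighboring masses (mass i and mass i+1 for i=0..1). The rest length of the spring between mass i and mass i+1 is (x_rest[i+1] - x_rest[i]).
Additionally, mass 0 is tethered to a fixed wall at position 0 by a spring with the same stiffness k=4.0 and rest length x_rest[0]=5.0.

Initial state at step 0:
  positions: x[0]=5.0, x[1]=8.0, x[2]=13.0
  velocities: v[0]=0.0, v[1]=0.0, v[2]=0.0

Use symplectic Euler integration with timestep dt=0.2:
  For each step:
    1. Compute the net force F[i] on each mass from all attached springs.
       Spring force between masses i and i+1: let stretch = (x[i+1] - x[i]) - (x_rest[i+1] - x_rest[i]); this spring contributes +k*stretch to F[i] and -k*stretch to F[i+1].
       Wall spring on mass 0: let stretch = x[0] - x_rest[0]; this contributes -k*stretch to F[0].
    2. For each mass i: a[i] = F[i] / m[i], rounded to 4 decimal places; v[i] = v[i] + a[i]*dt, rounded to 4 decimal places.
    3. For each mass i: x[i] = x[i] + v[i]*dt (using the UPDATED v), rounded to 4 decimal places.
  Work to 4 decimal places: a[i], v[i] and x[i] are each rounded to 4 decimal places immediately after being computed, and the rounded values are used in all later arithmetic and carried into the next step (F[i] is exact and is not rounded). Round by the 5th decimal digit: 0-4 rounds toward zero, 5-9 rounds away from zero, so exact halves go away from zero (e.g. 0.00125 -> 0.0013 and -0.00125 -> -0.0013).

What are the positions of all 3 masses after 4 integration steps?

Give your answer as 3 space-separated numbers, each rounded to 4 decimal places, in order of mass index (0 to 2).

Step 0: x=[5.0000 8.0000 13.0000] v=[0.0000 0.0000 0.0000]
Step 1: x=[4.6800 8.3200 13.0000] v=[-1.6000 1.6000 0.0000]
Step 2: x=[4.1936 8.8064 13.0256] v=[-2.4320 2.4320 0.1280]
Step 3: x=[3.7743 9.2298 13.1137] v=[-2.0966 2.1171 0.4403]
Step 4: x=[3.6240 9.4018 13.2910] v=[-0.7516 0.8598 0.8867]

Answer: 3.6240 9.4018 13.2910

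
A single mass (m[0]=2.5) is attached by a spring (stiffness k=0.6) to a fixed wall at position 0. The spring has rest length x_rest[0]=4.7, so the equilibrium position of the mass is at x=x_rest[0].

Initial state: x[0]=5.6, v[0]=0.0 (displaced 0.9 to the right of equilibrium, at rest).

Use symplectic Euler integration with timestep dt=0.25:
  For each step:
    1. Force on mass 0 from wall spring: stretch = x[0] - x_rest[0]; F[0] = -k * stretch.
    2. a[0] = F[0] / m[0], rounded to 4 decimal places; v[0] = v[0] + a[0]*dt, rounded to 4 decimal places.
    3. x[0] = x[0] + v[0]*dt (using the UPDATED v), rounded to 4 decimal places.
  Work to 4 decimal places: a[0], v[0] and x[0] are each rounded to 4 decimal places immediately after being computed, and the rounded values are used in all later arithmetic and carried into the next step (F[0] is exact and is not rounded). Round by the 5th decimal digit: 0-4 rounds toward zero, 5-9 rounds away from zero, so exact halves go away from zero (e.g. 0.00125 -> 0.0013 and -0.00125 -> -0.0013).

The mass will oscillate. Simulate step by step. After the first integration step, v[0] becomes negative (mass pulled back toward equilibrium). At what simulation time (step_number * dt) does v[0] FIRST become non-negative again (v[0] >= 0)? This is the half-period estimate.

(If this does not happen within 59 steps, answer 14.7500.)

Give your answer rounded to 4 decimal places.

Step 0: x=[5.6000] v=[0.0000]
Step 1: x=[5.5865] v=[-0.0540]
Step 2: x=[5.5597] v=[-0.1072]
Step 3: x=[5.5200] v=[-0.1588]
Step 4: x=[5.4680] v=[-0.2080]
Step 5: x=[5.4045] v=[-0.2541]
Step 6: x=[5.3304] v=[-0.2964]
Step 7: x=[5.2469] v=[-0.3342]
Step 8: x=[5.1552] v=[-0.3670]
Step 9: x=[5.0566] v=[-0.3943]
Step 10: x=[4.9527] v=[-0.4157]
Step 11: x=[4.8450] v=[-0.4309]
Step 12: x=[4.7351] v=[-0.4396]
Step 13: x=[4.6247] v=[-0.4417]
Step 14: x=[4.5154] v=[-0.4372]
Step 15: x=[4.4089] v=[-0.4261]
Step 16: x=[4.3068] v=[-0.4086]
Step 17: x=[4.2106] v=[-0.3850]
Step 18: x=[4.1217] v=[-0.3556]
Step 19: x=[4.0415] v=[-0.3209]
Step 20: x=[3.9712] v=[-0.2814]
Step 21: x=[3.9118] v=[-0.2377]
Step 22: x=[3.8642] v=[-0.1904]
Step 23: x=[3.8291] v=[-0.1403]
Step 24: x=[3.8071] v=[-0.0881]
Step 25: x=[3.7985] v=[-0.0345]
Step 26: x=[3.8034] v=[0.0196]
First v>=0 after going negative at step 26, time=6.5000

Answer: 6.5000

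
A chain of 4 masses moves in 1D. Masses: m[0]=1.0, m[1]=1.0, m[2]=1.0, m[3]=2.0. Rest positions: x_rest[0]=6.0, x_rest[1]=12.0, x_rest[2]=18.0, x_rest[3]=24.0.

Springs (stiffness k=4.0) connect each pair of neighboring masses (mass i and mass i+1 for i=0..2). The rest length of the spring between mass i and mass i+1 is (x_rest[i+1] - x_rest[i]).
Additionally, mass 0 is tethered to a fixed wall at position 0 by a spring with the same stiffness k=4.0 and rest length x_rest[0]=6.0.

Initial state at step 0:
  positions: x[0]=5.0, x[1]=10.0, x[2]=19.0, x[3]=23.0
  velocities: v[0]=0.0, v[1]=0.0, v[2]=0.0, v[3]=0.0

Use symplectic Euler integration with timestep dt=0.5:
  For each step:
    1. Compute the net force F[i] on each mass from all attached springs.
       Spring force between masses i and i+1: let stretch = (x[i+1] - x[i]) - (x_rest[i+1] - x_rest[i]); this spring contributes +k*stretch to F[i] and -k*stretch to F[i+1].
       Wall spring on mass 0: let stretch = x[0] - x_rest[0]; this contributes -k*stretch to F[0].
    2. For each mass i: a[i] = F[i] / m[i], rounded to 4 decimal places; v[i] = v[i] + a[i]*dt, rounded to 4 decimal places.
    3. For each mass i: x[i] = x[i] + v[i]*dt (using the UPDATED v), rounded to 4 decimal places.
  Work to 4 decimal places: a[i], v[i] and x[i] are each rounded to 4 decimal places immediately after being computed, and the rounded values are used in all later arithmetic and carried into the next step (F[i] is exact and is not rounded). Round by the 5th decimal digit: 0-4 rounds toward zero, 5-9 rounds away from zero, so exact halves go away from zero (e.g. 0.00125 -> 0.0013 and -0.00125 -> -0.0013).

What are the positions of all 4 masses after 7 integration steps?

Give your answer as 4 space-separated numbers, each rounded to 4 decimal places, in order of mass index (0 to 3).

Step 0: x=[5.0000 10.0000 19.0000 23.0000] v=[0.0000 0.0000 0.0000 0.0000]
Step 1: x=[5.0000 14.0000 14.0000 24.0000] v=[0.0000 8.0000 -10.0000 2.0000]
Step 2: x=[9.0000 9.0000 19.0000 23.0000] v=[8.0000 -10.0000 10.0000 -2.0000]
Step 3: x=[4.0000 14.0000 18.0000 23.0000] v=[-10.0000 10.0000 -2.0000 0.0000]
Step 4: x=[5.0000 13.0000 18.0000 23.5000] v=[2.0000 -2.0000 0.0000 1.0000]
Step 5: x=[9.0000 9.0000 18.5000 24.2500] v=[8.0000 -8.0000 1.0000 1.5000]
Step 6: x=[4.0000 14.5000 15.2500 25.1250] v=[-10.0000 11.0000 -6.5000 1.7500]
Step 7: x=[5.5000 10.2500 21.1250 24.0625] v=[3.0000 -8.5000 11.7500 -2.1250]

Answer: 5.5000 10.2500 21.1250 24.0625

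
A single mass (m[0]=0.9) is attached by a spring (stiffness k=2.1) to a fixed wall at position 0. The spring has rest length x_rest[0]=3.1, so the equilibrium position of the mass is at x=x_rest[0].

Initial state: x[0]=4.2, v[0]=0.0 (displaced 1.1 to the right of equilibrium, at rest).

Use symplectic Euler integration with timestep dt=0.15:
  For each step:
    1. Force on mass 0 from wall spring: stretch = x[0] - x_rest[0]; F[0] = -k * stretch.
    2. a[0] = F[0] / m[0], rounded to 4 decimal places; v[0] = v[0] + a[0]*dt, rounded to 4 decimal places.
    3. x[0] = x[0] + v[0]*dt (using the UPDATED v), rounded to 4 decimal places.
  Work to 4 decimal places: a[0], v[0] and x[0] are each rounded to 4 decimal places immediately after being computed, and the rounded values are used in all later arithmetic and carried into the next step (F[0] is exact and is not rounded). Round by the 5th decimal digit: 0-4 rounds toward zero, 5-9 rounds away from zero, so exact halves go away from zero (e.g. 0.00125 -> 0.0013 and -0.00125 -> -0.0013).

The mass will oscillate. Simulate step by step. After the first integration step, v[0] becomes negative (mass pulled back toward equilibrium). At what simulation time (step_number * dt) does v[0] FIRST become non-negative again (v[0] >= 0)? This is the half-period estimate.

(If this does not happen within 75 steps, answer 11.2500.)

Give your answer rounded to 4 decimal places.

Answer: 2.1000

Derivation:
Step 0: x=[4.2000] v=[0.0000]
Step 1: x=[4.1423] v=[-0.3850]
Step 2: x=[4.0298] v=[-0.7498]
Step 3: x=[3.8685] v=[-1.0752]
Step 4: x=[3.6669] v=[-1.3442]
Step 5: x=[3.4355] v=[-1.5426]
Step 6: x=[3.1865] v=[-1.6600]
Step 7: x=[2.9330] v=[-1.6903]
Step 8: x=[2.6882] v=[-1.6318]
Step 9: x=[2.4650] v=[-1.4877]
Step 10: x=[2.2752] v=[-1.2654]
Step 11: x=[2.1287] v=[-0.9767]
Step 12: x=[2.0332] v=[-0.6367]
Step 13: x=[1.9937] v=[-0.2633]
Step 14: x=[2.0123] v=[0.1239]
First v>=0 after going negative at step 14, time=2.1000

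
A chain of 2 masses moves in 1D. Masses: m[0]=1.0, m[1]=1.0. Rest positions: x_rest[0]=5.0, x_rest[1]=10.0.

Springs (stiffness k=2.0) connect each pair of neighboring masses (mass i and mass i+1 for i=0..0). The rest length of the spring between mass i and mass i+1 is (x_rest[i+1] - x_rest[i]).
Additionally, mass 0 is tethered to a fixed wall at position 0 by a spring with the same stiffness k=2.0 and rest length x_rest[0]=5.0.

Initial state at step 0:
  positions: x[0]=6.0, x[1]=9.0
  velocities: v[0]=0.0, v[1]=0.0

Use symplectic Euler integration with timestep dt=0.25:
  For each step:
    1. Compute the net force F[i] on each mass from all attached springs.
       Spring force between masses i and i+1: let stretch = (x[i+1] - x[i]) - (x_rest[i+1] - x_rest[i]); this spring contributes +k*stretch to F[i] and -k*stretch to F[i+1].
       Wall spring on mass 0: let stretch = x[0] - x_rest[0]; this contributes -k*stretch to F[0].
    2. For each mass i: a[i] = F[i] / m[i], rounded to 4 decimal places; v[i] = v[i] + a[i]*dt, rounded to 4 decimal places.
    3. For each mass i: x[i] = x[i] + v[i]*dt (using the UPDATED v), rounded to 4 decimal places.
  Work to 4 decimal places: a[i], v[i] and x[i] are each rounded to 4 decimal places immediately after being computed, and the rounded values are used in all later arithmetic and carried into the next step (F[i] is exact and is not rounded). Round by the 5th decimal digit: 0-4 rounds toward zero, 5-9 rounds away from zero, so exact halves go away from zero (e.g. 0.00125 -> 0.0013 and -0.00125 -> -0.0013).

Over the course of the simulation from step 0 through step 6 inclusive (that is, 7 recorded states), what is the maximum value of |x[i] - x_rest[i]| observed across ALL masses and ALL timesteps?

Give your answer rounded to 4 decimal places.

Answer: 1.2820

Derivation:
Step 0: x=[6.0000 9.0000] v=[0.0000 0.0000]
Step 1: x=[5.6250 9.2500] v=[-1.5000 1.0000]
Step 2: x=[5.0000 9.6719] v=[-2.5000 1.6875]
Step 3: x=[4.3340 10.1348] v=[-2.6641 1.8516]
Step 4: x=[3.8513 10.4976] v=[-1.9307 1.4512]
Step 5: x=[3.7180 10.6546] v=[-0.5332 0.6281]
Step 6: x=[3.9870 10.5696] v=[1.0761 -0.3402]
Max displacement = 1.2820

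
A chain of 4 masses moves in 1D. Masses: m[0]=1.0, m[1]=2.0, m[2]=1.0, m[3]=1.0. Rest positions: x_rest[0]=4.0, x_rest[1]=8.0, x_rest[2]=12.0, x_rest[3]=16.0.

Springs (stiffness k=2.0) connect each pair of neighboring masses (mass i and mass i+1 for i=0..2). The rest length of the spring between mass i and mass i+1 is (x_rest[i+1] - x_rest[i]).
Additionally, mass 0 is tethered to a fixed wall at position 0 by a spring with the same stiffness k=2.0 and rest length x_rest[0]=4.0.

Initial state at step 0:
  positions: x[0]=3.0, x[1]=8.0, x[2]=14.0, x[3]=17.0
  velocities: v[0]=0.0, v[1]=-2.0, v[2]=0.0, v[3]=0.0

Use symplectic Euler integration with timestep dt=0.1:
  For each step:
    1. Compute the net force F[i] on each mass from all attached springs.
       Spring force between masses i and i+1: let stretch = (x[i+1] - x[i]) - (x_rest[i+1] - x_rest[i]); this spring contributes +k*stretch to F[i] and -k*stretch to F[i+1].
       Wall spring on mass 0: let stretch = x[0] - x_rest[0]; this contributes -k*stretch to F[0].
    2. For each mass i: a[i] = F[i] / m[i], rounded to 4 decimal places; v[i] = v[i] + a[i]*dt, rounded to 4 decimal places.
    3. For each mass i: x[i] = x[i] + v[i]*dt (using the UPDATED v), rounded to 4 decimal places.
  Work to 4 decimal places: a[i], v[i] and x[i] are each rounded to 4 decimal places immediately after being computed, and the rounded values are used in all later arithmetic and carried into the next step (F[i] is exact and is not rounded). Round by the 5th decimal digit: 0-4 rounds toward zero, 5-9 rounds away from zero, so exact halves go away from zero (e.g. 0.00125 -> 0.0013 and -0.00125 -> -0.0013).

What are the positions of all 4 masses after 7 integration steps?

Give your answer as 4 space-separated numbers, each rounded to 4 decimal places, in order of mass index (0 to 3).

Answer: 3.7582 7.0392 12.4704 17.3675

Derivation:
Step 0: x=[3.0000 8.0000 14.0000 17.0000] v=[0.0000 -2.0000 0.0000 0.0000]
Step 1: x=[3.0400 7.8100 13.9400 17.0200] v=[0.4000 -1.9000 -0.6000 0.2000]
Step 2: x=[3.1146 7.6336 13.8190 17.0584] v=[0.7460 -1.7640 -1.2100 0.3840]
Step 3: x=[3.2173 7.4739 13.6391 17.1120] v=[1.0269 -1.5974 -1.7992 0.5361]
Step 4: x=[3.3408 7.3333 13.4053 17.1762] v=[1.2348 -1.4065 -2.3377 0.6415]
Step 5: x=[3.4773 7.2134 13.1255 17.2449] v=[1.3651 -1.1986 -2.7979 0.6873]
Step 6: x=[3.6190 7.1153 12.8099 17.3112] v=[1.4169 -0.9810 -3.1564 0.6634]
Step 7: x=[3.7582 7.0392 12.4704 17.3675] v=[1.3924 -0.7612 -3.3951 0.5631]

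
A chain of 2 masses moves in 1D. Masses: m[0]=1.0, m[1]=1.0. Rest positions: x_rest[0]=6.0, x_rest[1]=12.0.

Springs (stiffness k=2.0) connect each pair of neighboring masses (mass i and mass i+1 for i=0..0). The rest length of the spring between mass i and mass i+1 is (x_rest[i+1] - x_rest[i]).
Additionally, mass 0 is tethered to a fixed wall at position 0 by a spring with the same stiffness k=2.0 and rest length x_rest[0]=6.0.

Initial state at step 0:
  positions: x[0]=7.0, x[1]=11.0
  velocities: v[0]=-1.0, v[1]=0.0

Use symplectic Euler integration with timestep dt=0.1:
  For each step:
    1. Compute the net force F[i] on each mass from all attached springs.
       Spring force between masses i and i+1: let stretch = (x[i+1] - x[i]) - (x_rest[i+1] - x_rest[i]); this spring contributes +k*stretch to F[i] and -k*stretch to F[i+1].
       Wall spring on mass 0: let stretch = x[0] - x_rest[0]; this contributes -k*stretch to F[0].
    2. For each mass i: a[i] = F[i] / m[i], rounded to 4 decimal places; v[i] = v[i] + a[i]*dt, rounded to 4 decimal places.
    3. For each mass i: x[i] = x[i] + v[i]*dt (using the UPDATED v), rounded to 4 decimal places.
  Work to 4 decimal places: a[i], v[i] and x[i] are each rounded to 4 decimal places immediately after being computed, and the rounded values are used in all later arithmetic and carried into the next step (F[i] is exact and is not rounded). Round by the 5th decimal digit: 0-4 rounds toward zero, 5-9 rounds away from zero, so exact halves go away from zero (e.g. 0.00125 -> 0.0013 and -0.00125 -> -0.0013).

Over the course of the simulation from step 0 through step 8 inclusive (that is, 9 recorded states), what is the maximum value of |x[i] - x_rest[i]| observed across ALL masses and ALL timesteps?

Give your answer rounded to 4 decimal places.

Answer: 1.0725

Derivation:
Step 0: x=[7.0000 11.0000] v=[-1.0000 0.0000]
Step 1: x=[6.8400 11.0400] v=[-1.6000 0.4000]
Step 2: x=[6.6272 11.1160] v=[-2.1280 0.7600]
Step 3: x=[6.3716 11.2222] v=[-2.5557 1.0622]
Step 4: x=[6.0856 11.3514] v=[-2.8599 1.2921]
Step 5: x=[5.7832 11.4953] v=[-3.0239 1.4389]
Step 6: x=[5.4794 11.6450] v=[-3.0381 1.4965]
Step 7: x=[5.1893 11.7913] v=[-2.9009 1.4634]
Step 8: x=[4.9275 11.9256] v=[-2.6184 1.3430]
Max displacement = 1.0725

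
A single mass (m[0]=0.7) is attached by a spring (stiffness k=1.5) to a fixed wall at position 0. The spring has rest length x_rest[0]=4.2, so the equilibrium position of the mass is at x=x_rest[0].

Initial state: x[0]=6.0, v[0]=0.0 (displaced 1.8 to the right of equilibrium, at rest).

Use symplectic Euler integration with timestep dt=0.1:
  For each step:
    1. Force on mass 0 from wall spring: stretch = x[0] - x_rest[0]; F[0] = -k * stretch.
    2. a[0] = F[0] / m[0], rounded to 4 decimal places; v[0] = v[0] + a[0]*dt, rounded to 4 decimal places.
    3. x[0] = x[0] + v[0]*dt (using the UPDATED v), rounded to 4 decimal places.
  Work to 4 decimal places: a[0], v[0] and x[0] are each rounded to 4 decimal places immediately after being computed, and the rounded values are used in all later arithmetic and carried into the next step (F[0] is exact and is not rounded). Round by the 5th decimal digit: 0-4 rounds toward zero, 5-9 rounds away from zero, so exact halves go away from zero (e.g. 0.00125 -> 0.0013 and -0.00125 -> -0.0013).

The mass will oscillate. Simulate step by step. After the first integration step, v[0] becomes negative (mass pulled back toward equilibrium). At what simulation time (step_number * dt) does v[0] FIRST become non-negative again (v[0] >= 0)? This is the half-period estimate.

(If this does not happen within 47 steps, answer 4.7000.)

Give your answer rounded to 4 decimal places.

Step 0: x=[6.0000] v=[0.0000]
Step 1: x=[5.9614] v=[-0.3857]
Step 2: x=[5.8851] v=[-0.7631]
Step 3: x=[5.7727] v=[-1.1242]
Step 4: x=[5.6266] v=[-1.4612]
Step 5: x=[5.4499] v=[-1.7669]
Step 6: x=[5.2464] v=[-2.0347]
Step 7: x=[5.0205] v=[-2.2589]
Step 8: x=[4.7770] v=[-2.4347]
Step 9: x=[4.5212] v=[-2.5583]
Step 10: x=[4.2585] v=[-2.6271]
Step 11: x=[3.9945] v=[-2.6396]
Step 12: x=[3.7349] v=[-2.5956]
Step 13: x=[3.4853] v=[-2.4959]
Step 14: x=[3.2510] v=[-2.3428]
Step 15: x=[3.0371] v=[-2.1394]
Step 16: x=[2.8481] v=[-1.8902]
Step 17: x=[2.6881] v=[-1.6005]
Step 18: x=[2.5605] v=[-1.2765]
Step 19: x=[2.4680] v=[-0.9252]
Step 20: x=[2.4126] v=[-0.5541]
Step 21: x=[2.3955] v=[-0.1711]
Step 22: x=[2.4171] v=[0.2156]
First v>=0 after going negative at step 22, time=2.2000

Answer: 2.2000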